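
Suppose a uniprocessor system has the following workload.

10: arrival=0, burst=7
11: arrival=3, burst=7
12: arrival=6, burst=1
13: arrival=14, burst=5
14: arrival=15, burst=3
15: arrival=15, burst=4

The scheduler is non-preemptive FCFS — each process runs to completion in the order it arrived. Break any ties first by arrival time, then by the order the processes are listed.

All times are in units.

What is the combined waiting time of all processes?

26

Schedule: | 10 0-7 | 11 7-14 | 12 14-15 | 13 15-20 | 14 20-23 | 15 23-27 |
Completion: 10=7  11=14  12=15  13=20  14=23  15=27
Waiting = turnaround − burst: 10=0, 11=4, 12=8, 13=1, 14=5, 15=8
Total waiting = 0 + 4 + 8 + 1 + 5 + 8 = 26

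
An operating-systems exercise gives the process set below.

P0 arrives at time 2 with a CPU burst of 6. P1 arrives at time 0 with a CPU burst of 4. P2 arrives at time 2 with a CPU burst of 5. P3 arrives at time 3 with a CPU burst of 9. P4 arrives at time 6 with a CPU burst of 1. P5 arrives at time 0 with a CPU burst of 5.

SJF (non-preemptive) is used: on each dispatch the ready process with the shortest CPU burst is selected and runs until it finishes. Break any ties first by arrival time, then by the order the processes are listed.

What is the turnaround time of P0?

Schedule: | P1 0-4 | P5 4-9 | P4 9-10 | P2 10-15 | P0 15-21 | P3 21-30 |
Completion: P0=21  P1=4  P2=15  P3=30  P4=10  P5=9
Turnaround (C−A): P0=19  P1=4  P2=13  P3=27  P4=4  P5=9
Turnaround(P0) = completion − arrival = 21 − 2 = 19

19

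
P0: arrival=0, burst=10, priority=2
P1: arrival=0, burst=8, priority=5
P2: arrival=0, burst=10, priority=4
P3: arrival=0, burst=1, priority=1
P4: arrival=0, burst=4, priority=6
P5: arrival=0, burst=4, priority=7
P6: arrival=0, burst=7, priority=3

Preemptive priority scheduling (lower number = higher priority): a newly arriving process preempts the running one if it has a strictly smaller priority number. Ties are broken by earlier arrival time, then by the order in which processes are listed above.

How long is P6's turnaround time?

18

Timeline: | P3 0-1 | P0 1-11 | P6 11-18 | P2 18-28 | P1 28-36 | P4 36-40 | P5 40-44 |
Completion: P0=11  P1=36  P2=28  P3=1  P4=40  P5=44  P6=18
Turnaround(P6) = completion − arrival = 18 − 0 = 18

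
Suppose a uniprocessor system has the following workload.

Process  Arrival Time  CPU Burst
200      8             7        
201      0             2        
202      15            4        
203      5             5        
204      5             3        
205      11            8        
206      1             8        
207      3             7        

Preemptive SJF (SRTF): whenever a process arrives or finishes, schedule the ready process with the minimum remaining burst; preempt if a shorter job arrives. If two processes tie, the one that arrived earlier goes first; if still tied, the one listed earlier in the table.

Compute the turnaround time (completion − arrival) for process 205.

Schedule: | 201 0-2 | 206 2-5 | 204 5-8 | 206 8-13 | 203 13-18 | 202 18-22 | 207 22-29 | 200 29-36 | 205 36-44 |
Completion: 200=36  201=2  202=22  203=18  204=8  205=44  206=13  207=29
Turnaround(205) = completion − arrival = 44 − 11 = 33

33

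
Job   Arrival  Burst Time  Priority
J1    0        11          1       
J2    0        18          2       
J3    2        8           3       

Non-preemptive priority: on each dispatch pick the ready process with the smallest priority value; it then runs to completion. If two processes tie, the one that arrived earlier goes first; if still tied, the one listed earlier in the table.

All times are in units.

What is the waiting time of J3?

Timeline: | J1 0-11 | J2 11-29 | J3 29-37 |
Completion: J1=11  J2=29  J3=37
Turnaround (C−A): J1=11  J2=29  J3=35
Waiting(J3) = turnaround − burst = 35 − 8 = 27

27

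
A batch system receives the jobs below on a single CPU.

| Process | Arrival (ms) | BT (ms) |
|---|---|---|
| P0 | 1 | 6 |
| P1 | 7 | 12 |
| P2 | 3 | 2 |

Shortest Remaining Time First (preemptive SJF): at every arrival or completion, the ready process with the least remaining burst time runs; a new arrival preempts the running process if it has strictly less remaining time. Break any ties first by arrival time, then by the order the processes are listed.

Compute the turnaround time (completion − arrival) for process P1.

14

Gantt: | idle 0-1 | P0 1-3 | P2 3-5 | P0 5-9 | P1 9-21 |
Completion: P0=9  P1=21  P2=5
Turnaround (C−A): P0=8  P1=14  P2=2
Turnaround(P1) = completion − arrival = 21 − 7 = 14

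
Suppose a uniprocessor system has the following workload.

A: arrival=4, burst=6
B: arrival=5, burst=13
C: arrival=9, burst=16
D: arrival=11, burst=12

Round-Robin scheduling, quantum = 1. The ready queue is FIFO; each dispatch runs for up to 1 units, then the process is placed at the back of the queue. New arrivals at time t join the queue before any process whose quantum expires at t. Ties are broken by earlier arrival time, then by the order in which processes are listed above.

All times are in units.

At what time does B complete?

Timeline: | idle 0-4 | A 4-5 | B 5-6 | A 6-7 | B 7-8 | A 8-9 | B 9-10 | C 10-11 | A 11-12 | B 12-13 | D 13-14 | C 14-15 | A 15-16 | B 16-17 | D 17-18 | C 18-19 | A 19-20 | B 20-21 | D 21-22 | C 22-23 | B 23-24 | D 24-25 | C 25-26 | B 26-27 | D 27-28 | C 28-29 | B 29-30 | D 30-31 | C 31-32 | B 32-33 | D 33-34 | C 34-35 | B 35-36 | D 36-37 | C 37-38 | B 38-39 | D 39-40 | C 40-41 | B 41-42 | D 42-43 | C 43-44 | D 44-45 | C 45-46 | D 46-47 | C 47-51 |
Completion: A=20  B=42  C=51  D=47

42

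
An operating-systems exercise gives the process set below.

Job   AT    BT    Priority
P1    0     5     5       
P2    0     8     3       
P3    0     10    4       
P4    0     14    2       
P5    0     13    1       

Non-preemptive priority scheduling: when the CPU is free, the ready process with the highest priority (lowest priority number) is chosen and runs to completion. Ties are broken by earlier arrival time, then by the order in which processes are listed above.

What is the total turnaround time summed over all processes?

Timeline: | P5 0-13 | P4 13-27 | P2 27-35 | P3 35-45 | P1 45-50 |
Completion: P1=50  P2=35  P3=45  P4=27  P5=13
Turnaround (C−A): P1=50  P2=35  P3=45  P4=27  P5=13
Turnaround = completion − arrival: P1=50, P2=35, P3=45, P4=27, P5=13
Total turnaround = 50 + 35 + 45 + 27 + 13 = 170

170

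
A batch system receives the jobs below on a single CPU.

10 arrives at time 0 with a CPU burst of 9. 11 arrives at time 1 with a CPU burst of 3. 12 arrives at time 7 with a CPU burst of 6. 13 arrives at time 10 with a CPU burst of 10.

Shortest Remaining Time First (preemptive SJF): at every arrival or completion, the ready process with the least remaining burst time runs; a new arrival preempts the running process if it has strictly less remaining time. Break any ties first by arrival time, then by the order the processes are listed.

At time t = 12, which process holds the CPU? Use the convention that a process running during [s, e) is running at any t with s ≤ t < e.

Schedule: | 10 0-1 | 11 1-4 | 10 4-12 | 12 12-18 | 13 18-28 |
Completion: 10=12  11=4  12=18  13=28
Turnaround (C−A): 10=12  11=3  12=11  13=18

12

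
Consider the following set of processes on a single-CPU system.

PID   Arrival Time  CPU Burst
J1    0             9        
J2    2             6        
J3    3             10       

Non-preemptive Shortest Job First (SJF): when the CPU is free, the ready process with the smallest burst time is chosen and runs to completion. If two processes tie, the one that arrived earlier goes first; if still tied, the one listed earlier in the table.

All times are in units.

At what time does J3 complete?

Gantt: | J1 0-9 | J2 9-15 | J3 15-25 |
Completion: J1=9  J2=15  J3=25
Turnaround (C−A): J1=9  J2=13  J3=22

25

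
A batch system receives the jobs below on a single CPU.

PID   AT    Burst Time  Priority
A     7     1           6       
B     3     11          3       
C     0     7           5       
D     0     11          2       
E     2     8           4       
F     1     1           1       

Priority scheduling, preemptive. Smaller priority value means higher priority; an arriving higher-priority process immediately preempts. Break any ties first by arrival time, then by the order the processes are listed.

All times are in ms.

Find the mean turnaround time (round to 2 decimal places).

22.00

Schedule: | D 0-1 | F 1-2 | D 2-12 | B 12-23 | E 23-31 | C 31-38 | A 38-39 |
Completion: A=39  B=23  C=38  D=12  E=31  F=2
Turnaround (C−A): A=32  B=20  C=38  D=12  E=29  F=1
Turnaround times: A=32, B=20, C=38, D=12, E=29, F=1
Average turnaround = (32+20+38+12+29+1) / 6 = 132/6 = 22.00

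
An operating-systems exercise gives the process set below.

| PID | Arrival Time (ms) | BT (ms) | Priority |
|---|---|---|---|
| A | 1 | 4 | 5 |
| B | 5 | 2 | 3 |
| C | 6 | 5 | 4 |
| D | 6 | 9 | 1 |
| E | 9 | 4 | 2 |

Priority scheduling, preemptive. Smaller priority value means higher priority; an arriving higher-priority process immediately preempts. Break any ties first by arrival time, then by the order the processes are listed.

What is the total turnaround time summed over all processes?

Gantt: | idle 0-1 | A 1-5 | B 5-6 | D 6-15 | E 15-19 | B 19-20 | C 20-25 |
Completion: A=5  B=20  C=25  D=15  E=19
Turnaround = completion − arrival: A=4, B=15, C=19, D=9, E=10
Total turnaround = 4 + 15 + 19 + 9 + 10 = 57

57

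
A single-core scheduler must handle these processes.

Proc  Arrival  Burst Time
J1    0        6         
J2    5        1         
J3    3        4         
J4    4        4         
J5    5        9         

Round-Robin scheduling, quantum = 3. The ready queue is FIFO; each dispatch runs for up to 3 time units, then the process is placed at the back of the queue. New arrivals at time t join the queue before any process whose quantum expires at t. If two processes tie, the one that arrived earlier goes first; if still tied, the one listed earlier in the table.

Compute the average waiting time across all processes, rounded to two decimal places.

Schedule: | J1 0-3 | J3 3-6 | J1 6-9 | J4 9-12 | J2 12-13 | J5 13-16 | J3 16-17 | J4 17-18 | J5 18-24 |
Completion: J1=9  J2=13  J3=17  J4=18  J5=24
Turnaround (C−A): J1=9  J2=8  J3=14  J4=14  J5=19
Waiting times: J1=3, J2=7, J3=10, J4=10, J5=10
Average waiting = (3+7+10+10+10) / 5 = 40/5 = 8.00

8.00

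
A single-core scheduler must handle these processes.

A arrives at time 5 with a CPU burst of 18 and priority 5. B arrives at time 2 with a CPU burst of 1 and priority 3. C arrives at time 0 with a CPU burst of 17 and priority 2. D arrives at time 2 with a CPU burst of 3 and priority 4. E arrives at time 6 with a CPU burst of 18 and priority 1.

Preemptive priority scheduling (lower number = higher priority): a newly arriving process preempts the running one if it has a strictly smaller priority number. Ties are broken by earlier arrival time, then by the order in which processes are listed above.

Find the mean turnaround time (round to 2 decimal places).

Schedule: | C 0-6 | E 6-24 | C 24-35 | B 35-36 | D 36-39 | A 39-57 |
Completion: A=57  B=36  C=35  D=39  E=24
Turnaround (C−A): A=52  B=34  C=35  D=37  E=18
Turnaround times: A=52, B=34, C=35, D=37, E=18
Average turnaround = (52+34+35+37+18) / 5 = 176/5 = 35.20

35.20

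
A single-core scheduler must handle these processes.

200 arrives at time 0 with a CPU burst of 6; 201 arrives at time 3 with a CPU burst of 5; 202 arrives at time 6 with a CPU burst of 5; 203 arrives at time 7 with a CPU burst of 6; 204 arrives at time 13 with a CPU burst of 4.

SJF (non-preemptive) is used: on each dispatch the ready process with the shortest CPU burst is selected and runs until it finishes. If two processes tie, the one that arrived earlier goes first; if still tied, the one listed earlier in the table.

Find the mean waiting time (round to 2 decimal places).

Schedule: | 200 0-6 | 201 6-11 | 202 11-16 | 204 16-20 | 203 20-26 |
Completion: 200=6  201=11  202=16  203=26  204=20
Turnaround (C−A): 200=6  201=8  202=10  203=19  204=7
Waiting times: 200=0, 201=3, 202=5, 203=13, 204=3
Average waiting = (0+3+5+13+3) / 5 = 24/5 = 4.80

4.80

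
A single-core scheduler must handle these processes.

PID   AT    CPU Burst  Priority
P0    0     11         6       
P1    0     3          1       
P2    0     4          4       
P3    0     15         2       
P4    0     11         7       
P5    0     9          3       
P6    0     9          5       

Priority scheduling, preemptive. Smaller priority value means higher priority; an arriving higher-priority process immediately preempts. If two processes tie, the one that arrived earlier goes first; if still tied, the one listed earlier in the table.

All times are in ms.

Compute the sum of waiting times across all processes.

170

Schedule: | P1 0-3 | P3 3-18 | P5 18-27 | P2 27-31 | P6 31-40 | P0 40-51 | P4 51-62 |
Completion: P0=51  P1=3  P2=31  P3=18  P4=62  P5=27  P6=40
Turnaround (C−A): P0=51  P1=3  P2=31  P3=18  P4=62  P5=27  P6=40
Waiting = turnaround − burst: P0=40, P1=0, P2=27, P3=3, P4=51, P5=18, P6=31
Total waiting = 40 + 0 + 27 + 3 + 51 + 18 + 31 = 170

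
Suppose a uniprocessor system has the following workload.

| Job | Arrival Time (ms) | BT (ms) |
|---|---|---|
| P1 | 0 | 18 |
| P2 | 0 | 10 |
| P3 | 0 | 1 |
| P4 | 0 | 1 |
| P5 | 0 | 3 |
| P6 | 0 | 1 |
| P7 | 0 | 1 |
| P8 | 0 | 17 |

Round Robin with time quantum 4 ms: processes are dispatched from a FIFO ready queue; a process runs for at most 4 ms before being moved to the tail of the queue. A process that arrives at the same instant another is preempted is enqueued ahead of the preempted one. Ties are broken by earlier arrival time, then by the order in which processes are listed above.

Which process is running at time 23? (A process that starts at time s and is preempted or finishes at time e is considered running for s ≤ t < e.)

P2

Timeline: | P1 0-4 | P2 4-8 | P3 8-9 | P4 9-10 | P5 10-13 | P6 13-14 | P7 14-15 | P8 15-19 | P1 19-23 | P2 23-27 | P8 27-31 | P1 31-35 | P2 35-37 | P8 37-41 | P1 41-45 | P8 45-49 | P1 49-51 | P8 51-52 |
Completion: P1=51  P2=37  P3=9  P4=10  P5=13  P6=14  P7=15  P8=52
Turnaround (C−A): P1=51  P2=37  P3=9  P4=10  P5=13  P6=14  P7=15  P8=52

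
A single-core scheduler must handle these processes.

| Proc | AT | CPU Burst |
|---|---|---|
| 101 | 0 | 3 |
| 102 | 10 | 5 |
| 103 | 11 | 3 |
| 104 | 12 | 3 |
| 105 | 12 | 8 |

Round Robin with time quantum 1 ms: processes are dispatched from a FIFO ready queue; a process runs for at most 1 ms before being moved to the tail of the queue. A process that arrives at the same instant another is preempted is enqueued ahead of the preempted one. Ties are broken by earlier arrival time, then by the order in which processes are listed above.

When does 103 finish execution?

Timeline: | 101 0-3 | idle 3-10 | 102 10-11 | 103 11-12 | 102 12-13 | 104 13-14 | 105 14-15 | 103 15-16 | 102 16-17 | 104 17-18 | 105 18-19 | 103 19-20 | 102 20-21 | 104 21-22 | 105 22-23 | 102 23-24 | 105 24-29 |
Completion: 101=3  102=24  103=20  104=22  105=29

20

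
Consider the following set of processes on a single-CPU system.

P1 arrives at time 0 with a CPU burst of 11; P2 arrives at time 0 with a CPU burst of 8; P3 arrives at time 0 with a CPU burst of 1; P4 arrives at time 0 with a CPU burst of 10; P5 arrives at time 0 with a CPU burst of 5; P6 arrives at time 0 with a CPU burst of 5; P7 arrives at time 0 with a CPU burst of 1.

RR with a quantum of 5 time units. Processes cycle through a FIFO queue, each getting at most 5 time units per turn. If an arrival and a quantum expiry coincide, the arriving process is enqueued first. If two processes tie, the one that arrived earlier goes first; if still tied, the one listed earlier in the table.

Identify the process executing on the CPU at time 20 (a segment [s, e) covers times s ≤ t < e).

Schedule: | P1 0-5 | P2 5-10 | P3 10-11 | P4 11-16 | P5 16-21 | P6 21-26 | P7 26-27 | P1 27-32 | P2 32-35 | P4 35-40 | P1 40-41 |
Completion: P1=41  P2=35  P3=11  P4=40  P5=21  P6=26  P7=27
Turnaround (C−A): P1=41  P2=35  P3=11  P4=40  P5=21  P6=26  P7=27

P5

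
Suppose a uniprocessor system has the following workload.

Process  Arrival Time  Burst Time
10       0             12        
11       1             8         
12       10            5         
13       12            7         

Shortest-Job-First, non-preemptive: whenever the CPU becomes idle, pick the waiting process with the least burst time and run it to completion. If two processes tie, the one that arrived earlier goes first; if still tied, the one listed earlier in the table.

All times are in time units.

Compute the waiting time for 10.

Gantt: | 10 0-12 | 12 12-17 | 13 17-24 | 11 24-32 |
Completion: 10=12  11=32  12=17  13=24
Turnaround (C−A): 10=12  11=31  12=7  13=12
Waiting(10) = turnaround − burst = 12 − 12 = 0

0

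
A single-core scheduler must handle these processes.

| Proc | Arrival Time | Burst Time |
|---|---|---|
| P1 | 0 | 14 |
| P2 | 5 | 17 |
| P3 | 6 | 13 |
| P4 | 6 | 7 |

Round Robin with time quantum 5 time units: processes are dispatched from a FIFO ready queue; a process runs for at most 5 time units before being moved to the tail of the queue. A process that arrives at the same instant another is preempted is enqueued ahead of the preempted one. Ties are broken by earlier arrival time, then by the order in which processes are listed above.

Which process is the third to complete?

Schedule: | P1 0-5 | P2 5-10 | P1 10-15 | P3 15-20 | P4 20-25 | P2 25-30 | P1 30-34 | P3 34-39 | P4 39-41 | P2 41-46 | P3 46-49 | P2 49-51 |
Completion: P1=34  P2=51  P3=49  P4=41
Finish order: P1 → P4 → P3 → P2

P3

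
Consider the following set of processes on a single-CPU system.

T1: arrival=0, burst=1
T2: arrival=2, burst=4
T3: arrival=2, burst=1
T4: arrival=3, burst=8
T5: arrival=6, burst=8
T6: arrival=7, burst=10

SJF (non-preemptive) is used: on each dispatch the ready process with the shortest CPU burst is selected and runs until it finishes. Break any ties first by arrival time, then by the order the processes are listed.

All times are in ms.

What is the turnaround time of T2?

5

Timeline: | T1 0-1 | idle 1-2 | T3 2-3 | T2 3-7 | T4 7-15 | T5 15-23 | T6 23-33 |
Completion: T1=1  T2=7  T3=3  T4=15  T5=23  T6=33
Turnaround(T2) = completion − arrival = 7 − 2 = 5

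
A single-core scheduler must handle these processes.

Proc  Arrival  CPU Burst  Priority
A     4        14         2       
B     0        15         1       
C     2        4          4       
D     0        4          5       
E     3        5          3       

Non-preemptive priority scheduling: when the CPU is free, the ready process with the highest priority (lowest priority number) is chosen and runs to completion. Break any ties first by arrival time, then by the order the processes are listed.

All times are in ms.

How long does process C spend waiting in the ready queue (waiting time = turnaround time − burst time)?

32

Timeline: | B 0-15 | A 15-29 | E 29-34 | C 34-38 | D 38-42 |
Completion: A=29  B=15  C=38  D=42  E=34
Turnaround (C−A): A=25  B=15  C=36  D=42  E=31
Waiting(C) = turnaround − burst = 36 − 4 = 32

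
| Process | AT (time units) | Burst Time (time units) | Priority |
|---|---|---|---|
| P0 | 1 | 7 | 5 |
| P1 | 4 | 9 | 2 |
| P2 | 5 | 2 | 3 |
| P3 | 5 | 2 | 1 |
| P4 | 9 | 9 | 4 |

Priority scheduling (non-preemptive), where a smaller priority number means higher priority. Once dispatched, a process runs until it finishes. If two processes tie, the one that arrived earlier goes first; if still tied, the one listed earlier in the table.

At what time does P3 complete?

Schedule: | idle 0-1 | P0 1-8 | P3 8-10 | P1 10-19 | P2 19-21 | P4 21-30 |
Completion: P0=8  P1=19  P2=21  P3=10  P4=30
Turnaround (C−A): P0=7  P1=15  P2=16  P3=5  P4=21

10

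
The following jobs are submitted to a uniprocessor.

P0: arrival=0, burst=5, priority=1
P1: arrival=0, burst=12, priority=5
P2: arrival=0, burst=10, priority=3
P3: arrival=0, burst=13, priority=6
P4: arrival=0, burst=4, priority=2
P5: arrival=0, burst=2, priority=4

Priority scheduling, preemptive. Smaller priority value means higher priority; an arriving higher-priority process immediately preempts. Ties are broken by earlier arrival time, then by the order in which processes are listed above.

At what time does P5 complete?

Timeline: | P0 0-5 | P4 5-9 | P2 9-19 | P5 19-21 | P1 21-33 | P3 33-46 |
Completion: P0=5  P1=33  P2=19  P3=46  P4=9  P5=21
Turnaround (C−A): P0=5  P1=33  P2=19  P3=46  P4=9  P5=21

21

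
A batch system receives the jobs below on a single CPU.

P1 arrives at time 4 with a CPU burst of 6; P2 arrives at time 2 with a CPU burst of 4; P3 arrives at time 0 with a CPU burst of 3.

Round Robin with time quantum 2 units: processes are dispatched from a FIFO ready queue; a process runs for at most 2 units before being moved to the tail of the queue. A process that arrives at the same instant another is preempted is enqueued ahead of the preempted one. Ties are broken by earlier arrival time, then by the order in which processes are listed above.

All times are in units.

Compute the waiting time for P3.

Gantt: | P3 0-2 | P2 2-4 | P3 4-5 | P1 5-7 | P2 7-9 | P1 9-13 |
Completion: P1=13  P2=9  P3=5
Waiting(P3) = turnaround − burst = 5 − 3 = 2

2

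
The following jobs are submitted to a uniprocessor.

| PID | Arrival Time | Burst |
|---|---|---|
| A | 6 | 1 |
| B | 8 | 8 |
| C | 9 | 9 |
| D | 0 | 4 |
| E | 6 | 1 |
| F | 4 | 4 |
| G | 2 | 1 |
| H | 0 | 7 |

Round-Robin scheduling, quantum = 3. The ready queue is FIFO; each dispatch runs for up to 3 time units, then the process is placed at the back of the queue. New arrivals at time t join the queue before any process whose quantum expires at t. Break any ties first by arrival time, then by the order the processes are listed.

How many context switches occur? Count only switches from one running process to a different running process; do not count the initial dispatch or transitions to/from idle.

Gantt: | D 0-3 | H 3-6 | G 6-7 | D 7-8 | F 8-11 | A 11-12 | E 12-13 | H 13-16 | B 16-19 | C 19-22 | F 22-23 | H 23-24 | B 24-27 | C 27-30 | B 30-32 | C 32-35 |
Completion: A=12  B=32  C=35  D=8  E=13  F=23  G=7  H=24
Turnaround (C−A): A=6  B=24  C=26  D=8  E=7  F=19  G=5  H=24

15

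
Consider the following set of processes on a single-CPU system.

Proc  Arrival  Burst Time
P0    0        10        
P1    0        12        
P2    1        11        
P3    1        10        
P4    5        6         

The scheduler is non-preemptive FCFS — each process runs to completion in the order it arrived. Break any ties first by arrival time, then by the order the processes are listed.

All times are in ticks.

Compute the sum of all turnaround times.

Timeline: | P0 0-10 | P1 10-22 | P2 22-33 | P3 33-43 | P4 43-49 |
Completion: P0=10  P1=22  P2=33  P3=43  P4=49
Turnaround (C−A): P0=10  P1=22  P2=32  P3=42  P4=44
Turnaround = completion − arrival: P0=10, P1=22, P2=32, P3=42, P4=44
Total turnaround = 10 + 22 + 32 + 42 + 44 = 150

150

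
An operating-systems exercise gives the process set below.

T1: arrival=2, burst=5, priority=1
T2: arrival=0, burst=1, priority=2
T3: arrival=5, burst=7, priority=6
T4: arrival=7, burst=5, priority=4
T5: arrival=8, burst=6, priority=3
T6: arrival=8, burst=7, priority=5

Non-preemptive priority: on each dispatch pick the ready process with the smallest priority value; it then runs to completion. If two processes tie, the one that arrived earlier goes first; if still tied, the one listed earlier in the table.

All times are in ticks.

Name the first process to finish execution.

Timeline: | T2 0-1 | idle 1-2 | T1 2-7 | T4 7-12 | T5 12-18 | T6 18-25 | T3 25-32 |
Completion: T1=7  T2=1  T3=32  T4=12  T5=18  T6=25
Turnaround (C−A): T1=5  T2=1  T3=27  T4=5  T5=10  T6=17
Finish order: T2 → T1 → T4 → T5 → T6 → T3

T2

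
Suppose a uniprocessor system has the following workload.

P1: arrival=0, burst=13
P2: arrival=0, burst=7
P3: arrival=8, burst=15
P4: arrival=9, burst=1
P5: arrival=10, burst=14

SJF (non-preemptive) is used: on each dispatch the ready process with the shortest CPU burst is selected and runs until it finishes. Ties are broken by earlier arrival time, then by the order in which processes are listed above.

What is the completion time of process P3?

50

Schedule: | P2 0-7 | P1 7-20 | P4 20-21 | P5 21-35 | P3 35-50 |
Completion: P1=20  P2=7  P3=50  P4=21  P5=35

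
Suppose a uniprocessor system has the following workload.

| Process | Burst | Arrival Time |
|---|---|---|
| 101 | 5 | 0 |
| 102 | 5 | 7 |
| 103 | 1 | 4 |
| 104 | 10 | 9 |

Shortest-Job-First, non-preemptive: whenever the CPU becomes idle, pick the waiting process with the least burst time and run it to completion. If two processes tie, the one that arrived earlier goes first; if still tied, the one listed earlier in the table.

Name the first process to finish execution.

Timeline: | 101 0-5 | 103 5-6 | idle 6-7 | 102 7-12 | 104 12-22 |
Completion: 101=5  102=12  103=6  104=22
Turnaround (C−A): 101=5  102=5  103=2  104=13
Finish order: 101 → 103 → 102 → 104

101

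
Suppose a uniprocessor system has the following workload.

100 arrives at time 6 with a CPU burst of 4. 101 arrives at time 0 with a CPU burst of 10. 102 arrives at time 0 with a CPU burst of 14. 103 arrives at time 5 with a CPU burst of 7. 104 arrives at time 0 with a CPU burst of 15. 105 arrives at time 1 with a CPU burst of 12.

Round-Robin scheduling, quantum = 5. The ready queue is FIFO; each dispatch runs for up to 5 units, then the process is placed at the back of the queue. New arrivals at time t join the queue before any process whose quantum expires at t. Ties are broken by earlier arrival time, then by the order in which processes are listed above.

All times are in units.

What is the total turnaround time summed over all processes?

Timeline: | 101 0-5 | 102 5-10 | 104 10-15 | 105 15-20 | 103 20-25 | 101 25-30 | 100 30-34 | 102 34-39 | 104 39-44 | 105 44-49 | 103 49-51 | 102 51-55 | 104 55-60 | 105 60-62 |
Completion: 100=34  101=30  102=55  103=51  104=60  105=62
Turnaround (C−A): 100=28  101=30  102=55  103=46  104=60  105=61
Turnaround = completion − arrival: 100=28, 101=30, 102=55, 103=46, 104=60, 105=61
Total turnaround = 28 + 30 + 55 + 46 + 60 + 61 = 280

280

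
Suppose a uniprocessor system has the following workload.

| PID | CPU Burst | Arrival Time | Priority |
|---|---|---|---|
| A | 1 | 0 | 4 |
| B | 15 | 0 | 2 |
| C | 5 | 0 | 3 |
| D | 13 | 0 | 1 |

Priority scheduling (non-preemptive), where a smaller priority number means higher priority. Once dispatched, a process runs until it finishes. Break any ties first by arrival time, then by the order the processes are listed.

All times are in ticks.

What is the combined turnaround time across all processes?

108

Timeline: | D 0-13 | B 13-28 | C 28-33 | A 33-34 |
Completion: A=34  B=28  C=33  D=13
Turnaround = completion − arrival: A=34, B=28, C=33, D=13
Total turnaround = 34 + 28 + 33 + 13 = 108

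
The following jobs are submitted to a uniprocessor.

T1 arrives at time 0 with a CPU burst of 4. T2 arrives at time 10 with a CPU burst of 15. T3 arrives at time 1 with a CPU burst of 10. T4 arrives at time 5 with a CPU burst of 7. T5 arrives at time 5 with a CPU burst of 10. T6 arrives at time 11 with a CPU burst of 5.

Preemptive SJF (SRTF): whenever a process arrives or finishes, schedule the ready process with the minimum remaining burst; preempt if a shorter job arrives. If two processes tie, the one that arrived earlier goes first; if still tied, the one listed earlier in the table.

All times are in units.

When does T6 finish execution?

17

Schedule: | T1 0-4 | T3 4-5 | T4 5-12 | T6 12-17 | T3 17-26 | T5 26-36 | T2 36-51 |
Completion: T1=4  T2=51  T3=26  T4=12  T5=36  T6=17
Turnaround (C−A): T1=4  T2=41  T3=25  T4=7  T5=31  T6=6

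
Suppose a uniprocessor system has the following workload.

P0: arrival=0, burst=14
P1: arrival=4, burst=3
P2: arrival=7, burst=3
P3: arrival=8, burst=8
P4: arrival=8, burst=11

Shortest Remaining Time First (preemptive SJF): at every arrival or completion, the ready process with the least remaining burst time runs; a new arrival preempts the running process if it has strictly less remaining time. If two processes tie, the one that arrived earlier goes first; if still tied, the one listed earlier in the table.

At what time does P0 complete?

Schedule: | P0 0-4 | P1 4-7 | P2 7-10 | P3 10-18 | P0 18-28 | P4 28-39 |
Completion: P0=28  P1=7  P2=10  P3=18  P4=39
Turnaround (C−A): P0=28  P1=3  P2=3  P3=10  P4=31

28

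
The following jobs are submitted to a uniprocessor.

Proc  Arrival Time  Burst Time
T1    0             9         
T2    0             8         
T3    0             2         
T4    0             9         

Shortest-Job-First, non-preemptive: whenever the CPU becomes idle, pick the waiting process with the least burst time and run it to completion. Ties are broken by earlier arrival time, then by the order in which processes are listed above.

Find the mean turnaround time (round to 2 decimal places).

14.75

Schedule: | T3 0-2 | T2 2-10 | T1 10-19 | T4 19-28 |
Completion: T1=19  T2=10  T3=2  T4=28
Turnaround (C−A): T1=19  T2=10  T3=2  T4=28
Turnaround times: T1=19, T2=10, T3=2, T4=28
Average turnaround = (19+10+2+28) / 4 = 59/4 = 14.75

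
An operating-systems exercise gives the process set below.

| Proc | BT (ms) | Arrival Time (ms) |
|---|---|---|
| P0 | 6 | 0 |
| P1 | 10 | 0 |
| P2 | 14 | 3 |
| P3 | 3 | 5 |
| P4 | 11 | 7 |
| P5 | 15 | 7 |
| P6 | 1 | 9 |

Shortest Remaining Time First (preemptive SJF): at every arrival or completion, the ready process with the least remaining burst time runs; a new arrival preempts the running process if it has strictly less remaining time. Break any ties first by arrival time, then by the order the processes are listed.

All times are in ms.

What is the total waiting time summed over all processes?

90

Gantt: | P0 0-6 | P3 6-9 | P6 9-10 | P1 10-20 | P4 20-31 | P2 31-45 | P5 45-60 |
Completion: P0=6  P1=20  P2=45  P3=9  P4=31  P5=60  P6=10
Turnaround (C−A): P0=6  P1=20  P2=42  P3=4  P4=24  P5=53  P6=1
Waiting = turnaround − burst: P0=0, P1=10, P2=28, P3=1, P4=13, P5=38, P6=0
Total waiting = 0 + 10 + 28 + 1 + 13 + 38 + 0 = 90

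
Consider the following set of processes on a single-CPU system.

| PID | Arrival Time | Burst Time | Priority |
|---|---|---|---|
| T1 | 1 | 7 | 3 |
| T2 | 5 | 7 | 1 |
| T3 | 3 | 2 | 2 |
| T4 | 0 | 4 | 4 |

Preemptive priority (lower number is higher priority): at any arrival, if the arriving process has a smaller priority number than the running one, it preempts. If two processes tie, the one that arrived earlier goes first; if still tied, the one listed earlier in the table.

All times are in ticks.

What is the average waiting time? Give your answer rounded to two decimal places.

Schedule: | T4 0-1 | T1 1-3 | T3 3-5 | T2 5-12 | T1 12-17 | T4 17-20 |
Completion: T1=17  T2=12  T3=5  T4=20
Turnaround (C−A): T1=16  T2=7  T3=2  T4=20
Waiting times: T1=9, T2=0, T3=0, T4=16
Average waiting = (9+0+0+16) / 4 = 25/4 = 6.25

6.25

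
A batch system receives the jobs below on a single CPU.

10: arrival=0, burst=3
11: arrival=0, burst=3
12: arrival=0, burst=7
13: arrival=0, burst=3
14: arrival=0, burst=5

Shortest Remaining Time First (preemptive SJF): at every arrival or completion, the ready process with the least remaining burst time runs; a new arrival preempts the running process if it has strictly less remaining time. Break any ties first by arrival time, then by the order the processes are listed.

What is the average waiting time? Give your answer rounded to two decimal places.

Schedule: | 10 0-3 | 11 3-6 | 13 6-9 | 14 9-14 | 12 14-21 |
Completion: 10=3  11=6  12=21  13=9  14=14
Turnaround (C−A): 10=3  11=6  12=21  13=9  14=14
Waiting times: 10=0, 11=3, 12=14, 13=6, 14=9
Average waiting = (0+3+14+6+9) / 5 = 32/5 = 6.40

6.40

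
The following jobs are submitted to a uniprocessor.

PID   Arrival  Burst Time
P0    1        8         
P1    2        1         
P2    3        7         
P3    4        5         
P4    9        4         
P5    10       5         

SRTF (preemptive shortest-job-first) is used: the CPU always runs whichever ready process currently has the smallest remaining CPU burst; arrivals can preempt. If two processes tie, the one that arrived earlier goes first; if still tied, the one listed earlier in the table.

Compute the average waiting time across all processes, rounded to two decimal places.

Timeline: | idle 0-1 | P0 1-2 | P1 2-3 | P0 3-4 | P3 4-9 | P4 9-13 | P5 13-18 | P0 18-24 | P2 24-31 |
Completion: P0=24  P1=3  P2=31  P3=9  P4=13  P5=18
Turnaround (C−A): P0=23  P1=1  P2=28  P3=5  P4=4  P5=8
Waiting times: P0=15, P1=0, P2=21, P3=0, P4=0, P5=3
Average waiting = (15+0+21+0+0+3) / 6 = 39/6 = 6.50

6.50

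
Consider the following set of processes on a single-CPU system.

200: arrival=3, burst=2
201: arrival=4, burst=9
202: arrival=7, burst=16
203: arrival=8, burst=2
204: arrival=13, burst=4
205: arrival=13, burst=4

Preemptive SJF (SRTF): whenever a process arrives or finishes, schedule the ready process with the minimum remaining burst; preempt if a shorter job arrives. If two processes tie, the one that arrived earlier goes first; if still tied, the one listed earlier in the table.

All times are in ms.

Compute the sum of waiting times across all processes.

30

Gantt: | idle 0-3 | 200 3-5 | 201 5-8 | 203 8-10 | 201 10-16 | 204 16-20 | 205 20-24 | 202 24-40 |
Completion: 200=5  201=16  202=40  203=10  204=20  205=24
Turnaround (C−A): 200=2  201=12  202=33  203=2  204=7  205=11
Waiting = turnaround − burst: 200=0, 201=3, 202=17, 203=0, 204=3, 205=7
Total waiting = 0 + 3 + 17 + 0 + 3 + 7 = 30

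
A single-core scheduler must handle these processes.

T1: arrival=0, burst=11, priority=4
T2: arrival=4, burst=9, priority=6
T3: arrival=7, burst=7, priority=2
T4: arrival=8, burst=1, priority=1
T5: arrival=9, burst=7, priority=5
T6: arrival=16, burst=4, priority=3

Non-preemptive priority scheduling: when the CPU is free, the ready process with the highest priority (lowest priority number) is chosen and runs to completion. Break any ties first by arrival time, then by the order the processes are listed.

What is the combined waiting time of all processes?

51

Gantt: | T1 0-11 | T4 11-12 | T3 12-19 | T6 19-23 | T5 23-30 | T2 30-39 |
Completion: T1=11  T2=39  T3=19  T4=12  T5=30  T6=23
Turnaround (C−A): T1=11  T2=35  T3=12  T4=4  T5=21  T6=7
Waiting = turnaround − burst: T1=0, T2=26, T3=5, T4=3, T5=14, T6=3
Total waiting = 0 + 26 + 5 + 3 + 14 + 3 = 51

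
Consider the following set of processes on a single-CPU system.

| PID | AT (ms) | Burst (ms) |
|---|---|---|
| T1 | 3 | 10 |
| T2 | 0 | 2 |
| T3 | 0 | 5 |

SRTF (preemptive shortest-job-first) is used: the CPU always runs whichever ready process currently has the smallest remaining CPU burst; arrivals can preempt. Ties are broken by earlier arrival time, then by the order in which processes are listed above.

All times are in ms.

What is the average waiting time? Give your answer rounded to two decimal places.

2.00

Gantt: | T2 0-2 | T3 2-7 | T1 7-17 |
Completion: T1=17  T2=2  T3=7
Turnaround (C−A): T1=14  T2=2  T3=7
Waiting times: T1=4, T2=0, T3=2
Average waiting = (4+0+2) / 3 = 6/3 = 2.00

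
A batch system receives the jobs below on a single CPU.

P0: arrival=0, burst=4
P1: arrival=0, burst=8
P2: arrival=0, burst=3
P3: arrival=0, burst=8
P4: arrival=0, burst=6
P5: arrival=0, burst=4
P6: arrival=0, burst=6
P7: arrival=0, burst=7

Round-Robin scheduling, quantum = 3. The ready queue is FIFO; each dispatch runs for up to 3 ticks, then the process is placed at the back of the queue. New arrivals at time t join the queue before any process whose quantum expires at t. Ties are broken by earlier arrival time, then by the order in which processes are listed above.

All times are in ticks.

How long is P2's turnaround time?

9

Timeline: | P0 0-3 | P1 3-6 | P2 6-9 | P3 9-12 | P4 12-15 | P5 15-18 | P6 18-21 | P7 21-24 | P0 24-25 | P1 25-28 | P3 28-31 | P4 31-34 | P5 34-35 | P6 35-38 | P7 38-41 | P1 41-43 | P3 43-45 | P7 45-46 |
Completion: P0=25  P1=43  P2=9  P3=45  P4=34  P5=35  P6=38  P7=46
Turnaround(P2) = completion − arrival = 9 − 0 = 9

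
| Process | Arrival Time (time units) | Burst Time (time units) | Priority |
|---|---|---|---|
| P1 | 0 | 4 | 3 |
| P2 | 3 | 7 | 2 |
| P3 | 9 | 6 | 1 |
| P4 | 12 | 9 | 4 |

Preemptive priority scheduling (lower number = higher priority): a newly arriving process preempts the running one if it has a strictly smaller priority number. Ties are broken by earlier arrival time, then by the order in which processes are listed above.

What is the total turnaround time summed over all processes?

50

Gantt: | P1 0-3 | P2 3-9 | P3 9-15 | P2 15-16 | P1 16-17 | P4 17-26 |
Completion: P1=17  P2=16  P3=15  P4=26
Turnaround (C−A): P1=17  P2=13  P3=6  P4=14
Turnaround = completion − arrival: P1=17, P2=13, P3=6, P4=14
Total turnaround = 17 + 13 + 6 + 14 = 50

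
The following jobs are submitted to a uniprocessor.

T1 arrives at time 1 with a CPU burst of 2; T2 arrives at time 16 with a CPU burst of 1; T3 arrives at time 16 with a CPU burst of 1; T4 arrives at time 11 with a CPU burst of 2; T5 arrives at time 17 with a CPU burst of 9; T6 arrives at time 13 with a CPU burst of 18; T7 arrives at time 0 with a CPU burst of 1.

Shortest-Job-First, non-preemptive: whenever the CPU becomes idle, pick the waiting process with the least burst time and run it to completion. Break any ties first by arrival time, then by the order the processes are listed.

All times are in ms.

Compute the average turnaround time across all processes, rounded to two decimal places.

11.57

Timeline: | T7 0-1 | T1 1-3 | idle 3-11 | T4 11-13 | T6 13-31 | T2 31-32 | T3 32-33 | T5 33-42 |
Completion: T1=3  T2=32  T3=33  T4=13  T5=42  T6=31  T7=1
Turnaround times: T1=2, T2=16, T3=17, T4=2, T5=25, T6=18, T7=1
Average turnaround = (2+16+17+2+25+18+1) / 7 = 81/7 = 11.57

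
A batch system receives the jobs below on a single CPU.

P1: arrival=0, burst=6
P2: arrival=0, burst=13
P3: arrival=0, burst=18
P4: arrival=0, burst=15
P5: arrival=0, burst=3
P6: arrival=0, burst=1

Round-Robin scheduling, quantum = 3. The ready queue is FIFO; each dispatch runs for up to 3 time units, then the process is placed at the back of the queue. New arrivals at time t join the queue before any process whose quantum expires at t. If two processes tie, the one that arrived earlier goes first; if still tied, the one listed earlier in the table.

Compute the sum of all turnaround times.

Timeline: | P1 0-3 | P2 3-6 | P3 6-9 | P4 9-12 | P5 12-15 | P6 15-16 | P1 16-19 | P2 19-22 | P3 22-25 | P4 25-28 | P2 28-31 | P3 31-34 | P4 34-37 | P2 37-40 | P3 40-43 | P4 43-46 | P2 46-47 | P3 47-50 | P4 50-53 | P3 53-56 |
Completion: P1=19  P2=47  P3=56  P4=53  P5=15  P6=16
Turnaround (C−A): P1=19  P2=47  P3=56  P4=53  P5=15  P6=16
Turnaround = completion − arrival: P1=19, P2=47, P3=56, P4=53, P5=15, P6=16
Total turnaround = 19 + 47 + 56 + 53 + 15 + 16 = 206

206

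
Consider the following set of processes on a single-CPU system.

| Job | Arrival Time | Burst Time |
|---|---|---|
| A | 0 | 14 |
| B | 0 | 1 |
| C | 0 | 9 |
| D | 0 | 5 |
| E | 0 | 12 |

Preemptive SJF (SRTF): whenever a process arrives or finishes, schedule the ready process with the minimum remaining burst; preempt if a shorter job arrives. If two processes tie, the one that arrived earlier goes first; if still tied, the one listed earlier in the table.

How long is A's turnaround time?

41

Gantt: | B 0-1 | D 1-6 | C 6-15 | E 15-27 | A 27-41 |
Completion: A=41  B=1  C=15  D=6  E=27
Turnaround (C−A): A=41  B=1  C=15  D=6  E=27
Turnaround(A) = completion − arrival = 41 − 0 = 41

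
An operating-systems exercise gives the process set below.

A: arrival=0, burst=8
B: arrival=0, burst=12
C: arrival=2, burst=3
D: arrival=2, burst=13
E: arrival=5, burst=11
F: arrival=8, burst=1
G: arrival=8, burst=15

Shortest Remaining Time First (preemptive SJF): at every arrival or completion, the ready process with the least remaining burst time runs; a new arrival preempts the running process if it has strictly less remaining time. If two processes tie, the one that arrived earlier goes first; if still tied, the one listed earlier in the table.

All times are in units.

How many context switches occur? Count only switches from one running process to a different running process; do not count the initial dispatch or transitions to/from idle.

8

Schedule: | A 0-2 | C 2-5 | A 5-8 | F 8-9 | A 9-12 | E 12-23 | B 23-35 | D 35-48 | G 48-63 |
Completion: A=12  B=35  C=5  D=48  E=23  F=9  G=63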